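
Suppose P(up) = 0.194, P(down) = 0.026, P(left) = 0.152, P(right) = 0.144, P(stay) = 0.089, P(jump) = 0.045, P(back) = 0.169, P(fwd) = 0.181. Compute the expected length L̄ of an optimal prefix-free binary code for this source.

2.856 bits/symbol

Repeatedly combine the two least-probable nodes; the expected code length is the sum of the merged weights.
merge 13/500 + 9/200 → 71/1000
merge 71/1000 + 89/1000 → 4/25
merge 18/125 + 19/125 → 37/125
merge 4/25 + 169/1000 → 329/1000
merge 181/1000 + 97/500 → 3/8
merge 37/125 + 329/1000 → 5/8
merge 3/8 + 5/8 → 1
L = 71/1000 + 4/25 + 37/125 + 329/1000 + 3/8 + 5/8 + 1 = 357/125 = 2.856 bits/symbol.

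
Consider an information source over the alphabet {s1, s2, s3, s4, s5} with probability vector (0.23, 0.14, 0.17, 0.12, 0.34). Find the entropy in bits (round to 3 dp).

2.216 bits

H = −Σ pᵢ log₂ pᵢ.
−0.23·log₂(0.23) = 0.4877
−0.14·log₂(0.14) = 0.3971
−0.17·log₂(0.17) = 0.4346
−0.12·log₂(0.12) = 0.3671
−0.34·log₂(0.34) = 0.5292
Sum ≈ 2.2156 → 2.216 bits.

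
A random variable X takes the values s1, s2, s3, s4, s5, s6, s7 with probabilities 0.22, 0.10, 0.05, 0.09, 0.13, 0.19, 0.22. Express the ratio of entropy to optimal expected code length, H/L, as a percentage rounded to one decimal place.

Entropy H = −Σ p log₂ p ≈ 2.6600 bits.
Huffman merges: 1/20+9/100→7/50; 1/10+13/100→23/100; 7/50+19/100→33/100; 11/50+11/50→11/25; 23/100+33/100→14/25; 11/25+14/25→1. L = 27/10 ≈ 2.7000.
Efficiency = H/L = 2.6600/2.7000 = 98.5%.

98.5%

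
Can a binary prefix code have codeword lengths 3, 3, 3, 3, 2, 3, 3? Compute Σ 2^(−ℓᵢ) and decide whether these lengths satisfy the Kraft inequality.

1; yes

With common denominator 2^3 = 8: Σ 2^(−ℓᵢ) = 1/8 + 1/8 + 1/8 + 1/8 + 2/8 + 1/8 + 1/8 = 8/8 = 1.
Kraft's inequality requires Σ ≤ 1; here Σ = 1 ≤ 1, so such a prefix code exists.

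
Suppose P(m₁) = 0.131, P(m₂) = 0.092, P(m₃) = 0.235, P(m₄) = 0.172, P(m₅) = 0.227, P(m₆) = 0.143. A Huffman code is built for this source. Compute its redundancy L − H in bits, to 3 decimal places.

Entropy H = −Σ p log₂ p ≈ 2.5155 bits.
Huffman merges: 23/250+131/1000→223/1000; 143/1000+43/250→63/200; 223/1000+227/1000→9/20; 47/200+63/200→11/20; 9/20+11/20→1. L = 1269/500 ≈ 2.5380.
L − H = 2.5380 − 2.5155 = 0.023 bits.

0.023 bits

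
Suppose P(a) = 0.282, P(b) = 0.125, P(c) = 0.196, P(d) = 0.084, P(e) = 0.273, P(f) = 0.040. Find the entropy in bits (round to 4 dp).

2.3481 bits

H = −Σ pᵢ log₂ pᵢ.
−0.282·log₂(0.282) = 0.5150
−0.125·log₂(0.125) = 0.3750
−0.196·log₂(0.196) = 0.4608
−0.084·log₂(0.084) = 0.3002
−0.273·log₂(0.273) = 0.5113
−0.040·log₂(0.040) = 0.1858
Sum ≈ 2.3481 → 2.3481 bits.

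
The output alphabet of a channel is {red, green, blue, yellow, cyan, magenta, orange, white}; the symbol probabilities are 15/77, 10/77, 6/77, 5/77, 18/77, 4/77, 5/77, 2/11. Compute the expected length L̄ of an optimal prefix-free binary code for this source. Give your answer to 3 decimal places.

2.831 bits/symbol

Repeatedly combine the two least-probable nodes; the expected code length is the sum of the merged weights.
merge 4/77 + 5/77 → 9/77
merge 5/77 + 6/77 → 1/7
merge 9/77 + 10/77 → 19/77
merge 1/7 + 2/11 → 25/77
merge 15/77 + 18/77 → 3/7
merge 19/77 + 25/77 → 4/7
merge 3/7 + 4/7 → 1
L = 9/77 + 1/7 + 19/77 + 25/77 + 3/7 + 4/7 + 1 = 218/77 ≈ 2.831 bits/symbol.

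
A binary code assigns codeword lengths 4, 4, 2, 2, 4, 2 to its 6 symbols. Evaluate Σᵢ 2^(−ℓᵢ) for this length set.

With common denominator 2^4 = 16: Σ 2^(−ℓᵢ) = 1/16 + 1/16 + 4/16 + 4/16 + 1/16 + 4/16 = 15/16 = 0.9375.

0.9375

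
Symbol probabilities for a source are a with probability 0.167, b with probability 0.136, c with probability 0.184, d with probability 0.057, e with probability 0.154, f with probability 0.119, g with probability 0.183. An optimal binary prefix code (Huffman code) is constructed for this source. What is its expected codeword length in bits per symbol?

2.809 bits/symbol

Repeatedly combine the two least-probable nodes; the expected code length is the sum of the merged weights.
merge 57/1000 + 119/1000 → 22/125
merge 17/125 + 77/500 → 29/100
merge 167/1000 + 22/125 → 343/1000
merge 183/1000 + 23/125 → 367/1000
merge 29/100 + 343/1000 → 633/1000
merge 367/1000 + 633/1000 → 1
L = 22/125 + 29/100 + 343/1000 + 367/1000 + 633/1000 + 1 = 2809/1000 = 2.809 bits/symbol.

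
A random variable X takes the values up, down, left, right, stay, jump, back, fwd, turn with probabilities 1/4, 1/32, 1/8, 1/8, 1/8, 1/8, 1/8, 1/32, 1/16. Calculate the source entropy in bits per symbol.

2.9375 bits

Each probability is a power of 1/2, so log₂(1/p) is an integer.
H = Σ p·log₂(1/p) = 1/4·2 + 1/32·5 + 1/8·3 + 1/8·3 + 1/8·3 + 1/8·3 + 1/8·3 + 1/32·5 + 1/16·4 = 2.9375 bits.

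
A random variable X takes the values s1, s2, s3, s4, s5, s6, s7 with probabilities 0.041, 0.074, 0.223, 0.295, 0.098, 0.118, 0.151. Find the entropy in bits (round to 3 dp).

2.573 bits

H = −Σ pᵢ log₂ pᵢ.
−0.041·log₂(0.041) = 0.1889
−0.074·log₂(0.074) = 0.2780
−0.223·log₂(0.223) = 0.4828
−0.295·log₂(0.295) = 0.5196
−0.098·log₂(0.098) = 0.3284
−0.118·log₂(0.118) = 0.3638
−0.151·log₂(0.151) = 0.4118
Sum ≈ 2.5733 → 2.573 bits.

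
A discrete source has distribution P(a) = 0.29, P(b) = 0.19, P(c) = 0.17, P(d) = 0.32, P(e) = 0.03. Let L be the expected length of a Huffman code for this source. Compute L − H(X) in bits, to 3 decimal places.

Entropy H = −Σ p log₂ p ≈ 2.0855 bits.
Huffman merges: 3/100+17/100→1/5; 19/100+1/5→39/100; 29/100+8/25→61/100; 39/100+61/100→1. L = 11/5 ≈ 2.2000.
L − H = 2.2000 − 2.0855 = 0.114 bits.

0.114 bits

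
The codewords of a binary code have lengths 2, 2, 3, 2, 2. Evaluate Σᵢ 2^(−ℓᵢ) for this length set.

With common denominator 2^3 = 8: Σ 2^(−ℓᵢ) = 2/8 + 2/8 + 1/8 + 2/8 + 2/8 = 9/8 = 1.125.

1.125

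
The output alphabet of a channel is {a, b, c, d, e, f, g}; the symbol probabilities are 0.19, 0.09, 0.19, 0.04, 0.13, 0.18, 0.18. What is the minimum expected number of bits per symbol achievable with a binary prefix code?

Repeatedly combine the two least-probable nodes; the expected code length is the sum of the merged weights.
merge 1/25 + 9/100 → 13/100
merge 13/100 + 13/100 → 13/50
merge 9/50 + 9/50 → 9/25
merge 19/100 + 19/100 → 19/50
merge 13/50 + 9/25 → 31/50
merge 19/50 + 31/50 → 1
L = 13/100 + 13/50 + 9/25 + 19/50 + 31/50 + 1 = 11/4 = 2.75 bits/symbol.

2.75 bits/symbol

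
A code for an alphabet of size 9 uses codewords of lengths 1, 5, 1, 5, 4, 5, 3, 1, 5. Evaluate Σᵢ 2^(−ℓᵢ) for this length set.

With common denominator 2^5 = 32: Σ 2^(−ℓᵢ) = 16/32 + 1/32 + 16/32 + 1/32 + 2/32 + 1/32 + 4/32 + 16/32 + 1/32 = 58/32 = 1.8125.

1.8125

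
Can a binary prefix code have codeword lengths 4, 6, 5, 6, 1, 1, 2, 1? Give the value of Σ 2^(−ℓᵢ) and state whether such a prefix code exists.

1.875; no

With common denominator 2^6 = 64: Σ 2^(−ℓᵢ) = 4/64 + 1/64 + 2/64 + 1/64 + 32/64 + 32/64 + 16/64 + 32/64 = 120/64 = 1.875.
Kraft's inequality requires Σ ≤ 1; here Σ = 1.875 > 1, so no such prefix code exists.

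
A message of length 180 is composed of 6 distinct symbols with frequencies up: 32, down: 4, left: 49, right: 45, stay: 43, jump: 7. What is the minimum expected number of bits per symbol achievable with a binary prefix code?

2.3 bits/symbol

Probabilities are the counts divided by 180.
Repeatedly combine the two least-probable nodes; the expected code length is the sum of the merged weights.
merge 1/45 + 7/180 → 11/180
merge 11/180 + 8/45 → 43/180
merge 43/180 + 43/180 → 43/90
merge 1/4 + 49/180 → 47/90
merge 43/90 + 47/90 → 1
L = 11/180 + 43/180 + 43/90 + 47/90 + 1 = 23/10 = 2.3 bits/symbol.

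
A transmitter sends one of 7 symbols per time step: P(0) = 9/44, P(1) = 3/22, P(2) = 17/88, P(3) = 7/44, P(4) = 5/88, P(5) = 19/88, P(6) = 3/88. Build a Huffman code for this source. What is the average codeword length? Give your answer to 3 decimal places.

2.670 bits/symbol

Repeatedly combine the two least-probable nodes; the expected code length is the sum of the merged weights.
merge 3/88 + 5/88 → 1/11
merge 1/11 + 3/22 → 5/22
merge 7/44 + 17/88 → 31/88
merge 9/44 + 19/88 → 37/88
merge 5/22 + 31/88 → 51/88
merge 37/88 + 51/88 → 1
L = 1/11 + 5/22 + 31/88 + 37/88 + 51/88 + 1 = 235/88 ≈ 2.670 bits/symbol.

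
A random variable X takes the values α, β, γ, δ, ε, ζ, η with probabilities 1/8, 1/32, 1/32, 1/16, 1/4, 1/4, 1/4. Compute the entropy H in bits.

2.4375 bits

Each probability is a power of 1/2, so log₂(1/p) is an integer.
H = Σ p·log₂(1/p) = 1/8·3 + 1/32·5 + 1/32·5 + 1/16·4 + 1/4·2 + 1/4·2 + 1/4·2 = 2.4375 bits.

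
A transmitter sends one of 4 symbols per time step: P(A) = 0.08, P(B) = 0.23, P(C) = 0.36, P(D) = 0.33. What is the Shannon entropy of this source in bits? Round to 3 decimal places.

H = −Σ pᵢ log₂ pᵢ.
−0.08·log₂(0.08) = 0.2915
−0.23·log₂(0.23) = 0.4877
−0.36·log₂(0.36) = 0.5306
−0.33·log₂(0.33) = 0.5278
Sum ≈ 1.8376 → 1.838 bits.

1.838 bits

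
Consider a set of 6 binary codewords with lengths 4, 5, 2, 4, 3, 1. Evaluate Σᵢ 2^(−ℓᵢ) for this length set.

With common denominator 2^5 = 32: Σ 2^(−ℓᵢ) = 2/32 + 1/32 + 8/32 + 2/32 + 4/32 + 16/32 = 33/32 = 1.03125.

1.03125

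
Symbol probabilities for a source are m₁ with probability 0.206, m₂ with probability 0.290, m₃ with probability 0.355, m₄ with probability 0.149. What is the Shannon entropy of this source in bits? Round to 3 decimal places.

H = −Σ pᵢ log₂ pᵢ.
−0.206·log₂(0.206) = 0.4695
−0.290·log₂(0.290) = 0.5179
−0.355·log₂(0.355) = 0.5304
−0.149·log₂(0.149) = 0.4092
Sum ≈ 1.9271 → 1.927 bits.

1.927 bits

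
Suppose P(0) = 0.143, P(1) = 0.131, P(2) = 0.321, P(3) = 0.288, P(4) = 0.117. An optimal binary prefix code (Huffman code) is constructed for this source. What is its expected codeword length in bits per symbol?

Repeatedly combine the two least-probable nodes; the expected code length is the sum of the merged weights.
merge 117/1000 + 131/1000 → 31/125
merge 143/1000 + 31/125 → 391/1000
merge 36/125 + 321/1000 → 609/1000
merge 391/1000 + 609/1000 → 1
L = 31/125 + 391/1000 + 609/1000 + 1 = 281/125 = 2.248 bits/symbol.

2.248 bits/symbol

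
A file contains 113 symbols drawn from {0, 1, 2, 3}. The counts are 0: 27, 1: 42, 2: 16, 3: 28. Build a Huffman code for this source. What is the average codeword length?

Probabilities are the counts divided by 113.
Repeatedly combine the two least-probable nodes; the expected code length is the sum of the merged weights.
merge 16/113 + 27/113 → 43/113
merge 28/113 + 42/113 → 70/113
merge 43/113 + 70/113 → 1
L = 43/113 + 70/113 + 1 = 2 bits/symbol.

2 bits/symbol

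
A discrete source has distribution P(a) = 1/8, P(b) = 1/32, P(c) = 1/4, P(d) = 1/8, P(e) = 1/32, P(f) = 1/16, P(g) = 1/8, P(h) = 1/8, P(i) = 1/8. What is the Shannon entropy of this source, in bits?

2.9375 bits

Each probability is a power of 1/2, so log₂(1/p) is an integer.
H = Σ p·log₂(1/p) = 1/8·3 + 1/32·5 + 1/4·2 + 1/8·3 + 1/32·5 + 1/16·4 + 1/8·3 + 1/8·3 + 1/8·3 = 2.9375 bits.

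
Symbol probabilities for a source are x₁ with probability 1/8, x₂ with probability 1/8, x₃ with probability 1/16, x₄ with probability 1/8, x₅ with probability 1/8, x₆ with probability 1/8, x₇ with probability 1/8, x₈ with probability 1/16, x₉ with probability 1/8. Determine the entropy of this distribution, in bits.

Each probability is a power of 1/2, so log₂(1/p) is an integer.
H = Σ p·log₂(1/p) = 1/8·3 + 1/8·3 + 1/16·4 + 1/8·3 + 1/8·3 + 1/8·3 + 1/8·3 + 1/16·4 + 1/8·3 = 3.125 bits.

3.125 bits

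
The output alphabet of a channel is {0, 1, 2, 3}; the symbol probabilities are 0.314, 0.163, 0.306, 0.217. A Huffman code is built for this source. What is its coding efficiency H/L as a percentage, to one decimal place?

Entropy H = −Σ p log₂ p ≈ 1.9524 bits.
Huffman merges: 163/1000+217/1000→19/50; 153/500+157/500→31/50; 19/50+31/50→1. L = 2 ≈ 2.0000.
Efficiency = H/L = 1.9524/2.0000 = 97.6%.

97.6%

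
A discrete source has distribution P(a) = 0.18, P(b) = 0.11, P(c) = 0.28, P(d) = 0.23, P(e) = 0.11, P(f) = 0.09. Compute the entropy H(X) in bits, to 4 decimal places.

2.4604 bits

H = −Σ pᵢ log₂ pᵢ.
−0.18·log₂(0.18) = 0.4453
−0.11·log₂(0.11) = 0.3503
−0.28·log₂(0.28) = 0.5142
−0.23·log₂(0.23) = 0.4877
−0.11·log₂(0.11) = 0.3503
−0.09·log₂(0.09) = 0.3127
Sum ≈ 2.4604 → 2.4604 bits.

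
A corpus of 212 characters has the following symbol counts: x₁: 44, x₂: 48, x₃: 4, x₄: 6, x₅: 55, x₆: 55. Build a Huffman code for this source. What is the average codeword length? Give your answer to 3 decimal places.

2.302 bits/symbol

Probabilities are the counts divided by 212.
Repeatedly combine the two least-probable nodes; the expected code length is the sum of the merged weights.
merge 1/53 + 3/106 → 5/106
merge 5/106 + 11/53 → 27/106
merge 12/53 + 27/106 → 51/106
merge 55/212 + 55/212 → 55/106
merge 51/106 + 55/106 → 1
L = 5/106 + 27/106 + 51/106 + 55/106 + 1 = 122/53 ≈ 2.302 bits/symbol.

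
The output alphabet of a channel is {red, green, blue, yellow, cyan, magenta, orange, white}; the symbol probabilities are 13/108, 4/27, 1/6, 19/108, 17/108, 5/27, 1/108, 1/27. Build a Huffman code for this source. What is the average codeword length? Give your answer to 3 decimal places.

Repeatedly combine the two least-probable nodes; the expected code length is the sum of the merged weights.
merge 1/108 + 1/27 → 5/108
merge 5/108 + 13/108 → 1/6
merge 4/27 + 17/108 → 11/36
merge 1/6 + 1/6 → 1/3
merge 19/108 + 5/27 → 13/36
merge 11/36 + 1/3 → 23/36
merge 13/36 + 23/36 → 1
L = 5/108 + 1/6 + 11/36 + 1/3 + 13/36 + 23/36 + 1 = 77/27 ≈ 2.852 bits/symbol.

2.852 bits/symbol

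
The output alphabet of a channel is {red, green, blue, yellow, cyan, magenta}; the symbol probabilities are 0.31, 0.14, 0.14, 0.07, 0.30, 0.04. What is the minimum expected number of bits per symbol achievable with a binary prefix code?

2.36 bits/symbol

Repeatedly combine the two least-probable nodes; the expected code length is the sum of the merged weights.
merge 1/25 + 7/100 → 11/100
merge 11/100 + 7/50 → 1/4
merge 7/50 + 1/4 → 39/100
merge 3/10 + 31/100 → 61/100
merge 39/100 + 61/100 → 1
L = 11/100 + 1/4 + 39/100 + 61/100 + 1 = 59/25 = 2.36 bits/symbol.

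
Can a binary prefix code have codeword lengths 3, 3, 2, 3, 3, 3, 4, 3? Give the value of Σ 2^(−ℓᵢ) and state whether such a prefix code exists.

1.0625; no

With common denominator 2^4 = 16: Σ 2^(−ℓᵢ) = 2/16 + 2/16 + 4/16 + 2/16 + 2/16 + 2/16 + 1/16 + 2/16 = 17/16 = 1.0625.
Kraft's inequality requires Σ ≤ 1; here Σ = 1.0625 > 1, so no such prefix code exists.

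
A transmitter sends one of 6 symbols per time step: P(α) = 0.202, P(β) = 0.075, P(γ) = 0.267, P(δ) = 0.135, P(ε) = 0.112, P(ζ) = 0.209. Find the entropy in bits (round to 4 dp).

2.4708 bits

H = −Σ pᵢ log₂ pᵢ.
−0.202·log₂(0.202) = 0.4661
−0.075·log₂(0.075) = 0.2803
−0.267·log₂(0.267) = 0.5087
−0.135·log₂(0.135) = 0.3900
−0.112·log₂(0.112) = 0.3537
−0.209·log₂(0.209) = 0.4720
Sum ≈ 2.4708 → 2.4708 bits.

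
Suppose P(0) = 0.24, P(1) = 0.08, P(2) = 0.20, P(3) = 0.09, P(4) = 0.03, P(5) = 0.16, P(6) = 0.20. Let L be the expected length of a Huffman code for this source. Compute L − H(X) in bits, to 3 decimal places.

0.068 bits

Entropy H = −Σ p log₂ p ≈ 2.6019 bits.
Huffman merges: 3/100+2/25→11/100; 9/100+11/100→1/5; 4/25+1/5→9/25; 1/5+1/5→2/5; 6/25+9/25→3/5; 2/5+3/5→1. L = 267/100 ≈ 2.6700.
L − H = 2.6700 − 2.6019 = 0.068 bits.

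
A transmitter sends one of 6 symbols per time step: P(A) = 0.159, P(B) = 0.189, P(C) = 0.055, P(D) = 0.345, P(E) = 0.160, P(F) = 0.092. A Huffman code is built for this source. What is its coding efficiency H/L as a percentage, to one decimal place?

Entropy H = −Σ p log₂ p ≈ 2.3756 bits.
Huffman merges: 11/200+23/250→147/1000; 147/1000+159/1000→153/500; 4/25+189/1000→349/1000; 153/500+69/200→651/1000; 349/1000+651/1000→1. L = 2453/1000 ≈ 2.4530.
Efficiency = H/L = 2.3756/2.4530 = 96.8%.

96.8%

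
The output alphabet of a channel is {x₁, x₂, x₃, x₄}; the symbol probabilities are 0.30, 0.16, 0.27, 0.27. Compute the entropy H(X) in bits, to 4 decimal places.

1.9641 bits

H = −Σ pᵢ log₂ pᵢ.
−0.30·log₂(0.30) = 0.5211
−0.16·log₂(0.16) = 0.4230
−0.27·log₂(0.27) = 0.5100
−0.27·log₂(0.27) = 0.5100
Sum ≈ 1.9641 → 1.9641 bits.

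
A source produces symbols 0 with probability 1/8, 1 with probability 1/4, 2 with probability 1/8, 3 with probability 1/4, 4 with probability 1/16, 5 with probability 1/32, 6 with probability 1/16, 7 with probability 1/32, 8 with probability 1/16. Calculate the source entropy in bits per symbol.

Each probability is a power of 1/2, so log₂(1/p) is an integer.
H = Σ p·log₂(1/p) = 1/8·3 + 1/4·2 + 1/8·3 + 1/4·2 + 1/16·4 + 1/32·5 + 1/16·4 + 1/32·5 + 1/16·4 = 2.8125 bits.

2.8125 bits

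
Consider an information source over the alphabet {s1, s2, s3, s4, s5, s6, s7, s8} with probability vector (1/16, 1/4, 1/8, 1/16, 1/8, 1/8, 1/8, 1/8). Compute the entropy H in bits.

2.875 bits

Each probability is a power of 1/2, so log₂(1/p) is an integer.
H = Σ p·log₂(1/p) = 1/16·4 + 1/4·2 + 1/8·3 + 1/16·4 + 1/8·3 + 1/8·3 + 1/8·3 + 1/8·3 = 2.875 bits.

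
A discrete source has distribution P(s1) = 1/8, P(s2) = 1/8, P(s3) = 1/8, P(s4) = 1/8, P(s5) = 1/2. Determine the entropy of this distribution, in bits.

2 bits

Each probability is a power of 1/2, so log₂(1/p) is an integer.
H = Σ p·log₂(1/p) = 1/8·3 + 1/8·3 + 1/8·3 + 1/8·3 + 1/2·1 = 2 bits.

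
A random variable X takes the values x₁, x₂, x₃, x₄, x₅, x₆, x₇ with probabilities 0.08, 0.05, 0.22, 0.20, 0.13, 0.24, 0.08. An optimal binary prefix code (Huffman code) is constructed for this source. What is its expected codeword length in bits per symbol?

Repeatedly combine the two least-probable nodes; the expected code length is the sum of the merged weights.
merge 1/20 + 2/25 → 13/100
merge 2/25 + 13/100 → 21/100
merge 13/100 + 1/5 → 33/100
merge 21/100 + 11/50 → 43/100
merge 6/25 + 33/100 → 57/100
merge 43/100 + 57/100 → 1
L = 13/100 + 21/100 + 33/100 + 43/100 + 57/100 + 1 = 267/100 = 2.67 bits/symbol.

2.67 bits/symbol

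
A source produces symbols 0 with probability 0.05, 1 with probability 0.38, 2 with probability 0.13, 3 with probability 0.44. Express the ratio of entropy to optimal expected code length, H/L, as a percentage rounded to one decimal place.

94.8%

Entropy H = −Σ p log₂ p ≈ 1.6503 bits.
Huffman merges: 1/20+13/100→9/50; 9/50+19/50→14/25; 11/25+14/25→1. L = 87/50 ≈ 1.7400.
Efficiency = H/L = 1.6503/1.7400 = 94.8%.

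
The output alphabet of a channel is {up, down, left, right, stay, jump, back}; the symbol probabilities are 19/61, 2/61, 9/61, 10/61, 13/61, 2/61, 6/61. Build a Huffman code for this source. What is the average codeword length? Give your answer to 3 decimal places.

2.541 bits/symbol

Repeatedly combine the two least-probable nodes; the expected code length is the sum of the merged weights.
merge 2/61 + 2/61 → 4/61
merge 4/61 + 6/61 → 10/61
merge 9/61 + 10/61 → 19/61
merge 10/61 + 13/61 → 23/61
merge 19/61 + 19/61 → 38/61
merge 23/61 + 38/61 → 1
L = 4/61 + 10/61 + 19/61 + 23/61 + 38/61 + 1 = 155/61 ≈ 2.541 bits/symbol.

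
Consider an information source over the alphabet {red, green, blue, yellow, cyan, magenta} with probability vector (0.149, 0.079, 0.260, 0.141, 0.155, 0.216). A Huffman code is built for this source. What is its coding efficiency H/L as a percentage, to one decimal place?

Entropy H = −Σ p log₂ p ≈ 2.4968 bits.
Huffman merges: 79/1000+141/1000→11/50; 149/1000+31/200→38/125; 27/125+11/50→109/250; 13/50+38/125→141/250; 109/250+141/250→1. L = 631/250 ≈ 2.5240.
Efficiency = H/L = 2.4968/2.5240 = 98.9%.

98.9%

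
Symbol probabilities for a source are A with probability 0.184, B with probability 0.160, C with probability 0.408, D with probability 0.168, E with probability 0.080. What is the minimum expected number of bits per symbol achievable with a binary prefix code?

2.184 bits/symbol

Repeatedly combine the two least-probable nodes; the expected code length is the sum of the merged weights.
merge 2/25 + 4/25 → 6/25
merge 21/125 + 23/125 → 44/125
merge 6/25 + 44/125 → 74/125
merge 51/125 + 74/125 → 1
L = 6/25 + 44/125 + 74/125 + 1 = 273/125 = 2.184 bits/symbol.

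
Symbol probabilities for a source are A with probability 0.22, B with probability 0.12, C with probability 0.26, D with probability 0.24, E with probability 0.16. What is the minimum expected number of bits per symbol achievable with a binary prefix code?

Repeatedly combine the two least-probable nodes; the expected code length is the sum of the merged weights.
merge 3/25 + 4/25 → 7/25
merge 11/50 + 6/25 → 23/50
merge 13/50 + 7/25 → 27/50
merge 23/50 + 27/50 → 1
L = 7/25 + 23/50 + 27/50 + 1 = 57/25 = 2.28 bits/symbol.

2.28 bits/symbol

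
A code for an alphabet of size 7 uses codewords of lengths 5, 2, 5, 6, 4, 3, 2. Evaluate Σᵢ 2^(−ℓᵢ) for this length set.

0.765625

With common denominator 2^6 = 64: Σ 2^(−ℓᵢ) = 2/64 + 16/64 + 2/64 + 1/64 + 4/64 + 8/64 + 16/64 = 49/64 = 0.765625.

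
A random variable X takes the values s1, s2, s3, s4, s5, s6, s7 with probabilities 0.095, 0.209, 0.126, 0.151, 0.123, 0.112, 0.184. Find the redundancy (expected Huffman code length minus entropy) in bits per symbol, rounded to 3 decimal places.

0.033 bits

Entropy H = −Σ p log₂ p ≈ 2.7580 bits.
Huffman merges: 19/200+14/125→207/1000; 123/1000+63/500→249/1000; 151/1000+23/125→67/200; 207/1000+209/1000→52/125; 249/1000+67/200→73/125; 52/125+73/125→1. L = 2791/1000 ≈ 2.7910.
L − H = 2.7910 − 2.7580 = 0.033 bits.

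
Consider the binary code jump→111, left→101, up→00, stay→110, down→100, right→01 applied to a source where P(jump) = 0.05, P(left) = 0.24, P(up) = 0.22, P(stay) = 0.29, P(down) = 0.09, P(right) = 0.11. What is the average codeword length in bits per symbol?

L̄ = Σ pᵢ·ℓᵢ = 0.05·3 + 0.24·3 + 0.22·2 + 0.29·3 + 0.09·3 + 0.11·2 = 2.67 bits/symbol.

2.67 bits/symbol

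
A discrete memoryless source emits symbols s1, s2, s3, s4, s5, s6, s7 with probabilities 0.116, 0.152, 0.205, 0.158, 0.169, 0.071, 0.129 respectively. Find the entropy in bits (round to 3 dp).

2.748 bits

H = −Σ pᵢ log₂ pᵢ.
−0.116·log₂(0.116) = 0.3605
−0.152·log₂(0.152) = 0.4131
−0.205·log₂(0.205) = 0.4687
−0.158·log₂(0.158) = 0.4206
−0.169·log₂(0.169) = 0.4335
−0.071·log₂(0.071) = 0.2709
−0.129·log₂(0.129) = 0.3811
Sum ≈ 2.7485 → 2.748 bits.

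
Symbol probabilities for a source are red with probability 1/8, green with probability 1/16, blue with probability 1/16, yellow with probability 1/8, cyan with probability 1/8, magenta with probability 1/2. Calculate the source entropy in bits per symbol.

Each probability is a power of 1/2, so log₂(1/p) is an integer.
H = Σ p·log₂(1/p) = 1/8·3 + 1/16·4 + 1/16·4 + 1/8·3 + 1/8·3 + 1/2·1 = 2.125 bits.

2.125 bits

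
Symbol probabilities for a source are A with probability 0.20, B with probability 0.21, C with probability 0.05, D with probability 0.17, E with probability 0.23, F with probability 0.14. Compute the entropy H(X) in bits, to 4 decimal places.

2.4727 bits

H = −Σ pᵢ log₂ pᵢ.
−0.20·log₂(0.20) = 0.4644
−0.21·log₂(0.21) = 0.4728
−0.05·log₂(0.05) = 0.2161
−0.17·log₂(0.17) = 0.4346
−0.23·log₂(0.23) = 0.4877
−0.14·log₂(0.14) = 0.3971
Sum ≈ 2.4727 → 2.4727 bits.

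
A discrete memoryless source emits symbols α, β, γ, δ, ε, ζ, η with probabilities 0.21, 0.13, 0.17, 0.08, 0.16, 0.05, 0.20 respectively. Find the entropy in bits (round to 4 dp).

H = −Σ pᵢ log₂ pᵢ.
−0.21·log₂(0.21) = 0.4728
−0.13·log₂(0.13) = 0.3826
−0.17·log₂(0.17) = 0.4346
−0.08·log₂(0.08) = 0.2915
−0.16·log₂(0.16) = 0.4230
−0.05·log₂(0.05) = 0.2161
−0.20·log₂(0.20) = 0.4644
Sum ≈ 2.6851 → 2.6851 bits.

2.6851 bits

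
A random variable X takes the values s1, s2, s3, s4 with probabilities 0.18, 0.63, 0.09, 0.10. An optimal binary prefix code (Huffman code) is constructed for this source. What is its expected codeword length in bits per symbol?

Repeatedly combine the two least-probable nodes; the expected code length is the sum of the merged weights.
merge 9/100 + 1/10 → 19/100
merge 9/50 + 19/100 → 37/100
merge 37/100 + 63/100 → 1
L = 19/100 + 37/100 + 1 = 39/25 = 1.56 bits/symbol.

1.56 bits/symbol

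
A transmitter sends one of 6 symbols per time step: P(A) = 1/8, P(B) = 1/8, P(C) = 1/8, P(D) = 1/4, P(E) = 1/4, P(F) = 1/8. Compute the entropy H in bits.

2.5 bits

Each probability is a power of 1/2, so log₂(1/p) is an integer.
H = Σ p·log₂(1/p) = 1/8·3 + 1/8·3 + 1/8·3 + 1/4·2 + 1/4·2 + 1/8·3 = 2.5 bits.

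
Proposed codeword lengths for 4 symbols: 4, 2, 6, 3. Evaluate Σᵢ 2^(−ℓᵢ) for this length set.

0.453125

With common denominator 2^6 = 64: Σ 2^(−ℓᵢ) = 4/64 + 16/64 + 1/64 + 8/64 = 29/64 = 0.453125.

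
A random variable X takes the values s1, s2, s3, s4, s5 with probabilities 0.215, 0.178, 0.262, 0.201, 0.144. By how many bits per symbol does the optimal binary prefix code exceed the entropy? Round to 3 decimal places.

0.028 bits

Entropy H = −Σ p log₂ p ≈ 2.2942 bits.
Huffman merges: 18/125+89/500→161/500; 201/1000+43/200→52/125; 131/500+161/500→73/125; 52/125+73/125→1. L = 1161/500 ≈ 2.3220.
L − H = 2.3220 − 2.2942 = 0.028 bits.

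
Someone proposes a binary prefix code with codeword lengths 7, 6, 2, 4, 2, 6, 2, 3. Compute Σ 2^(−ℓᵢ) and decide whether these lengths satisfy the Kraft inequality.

With common denominator 2^7 = 128: Σ 2^(−ℓᵢ) = 1/128 + 2/128 + 32/128 + 8/128 + 32/128 + 2/128 + 32/128 + 16/128 = 125/128 = 0.9765625.
Kraft's inequality requires Σ ≤ 1; here Σ = 0.9765625 ≤ 1, so such a prefix code exists.

0.9765625; yes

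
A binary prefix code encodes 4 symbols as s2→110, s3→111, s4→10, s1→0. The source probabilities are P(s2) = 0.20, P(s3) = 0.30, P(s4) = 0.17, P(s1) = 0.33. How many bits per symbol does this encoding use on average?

L̄ = Σ pᵢ·ℓᵢ = 0.20·3 + 0.30·3 + 0.17·2 + 0.33·1 = 2.17 bits/symbol.

2.17 bits/symbol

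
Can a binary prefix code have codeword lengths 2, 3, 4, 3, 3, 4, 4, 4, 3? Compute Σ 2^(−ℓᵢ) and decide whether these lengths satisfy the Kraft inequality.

1; yes

With common denominator 2^4 = 16: Σ 2^(−ℓᵢ) = 4/16 + 2/16 + 1/16 + 2/16 + 2/16 + 1/16 + 1/16 + 1/16 + 2/16 = 16/16 = 1.
Kraft's inequality requires Σ ≤ 1; here Σ = 1 ≤ 1, so such a prefix code exists.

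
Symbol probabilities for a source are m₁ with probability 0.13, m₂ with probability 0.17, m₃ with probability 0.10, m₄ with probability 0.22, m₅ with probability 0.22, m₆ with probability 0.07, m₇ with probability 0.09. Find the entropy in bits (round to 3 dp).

2.692 bits

H = −Σ pᵢ log₂ pᵢ.
−0.13·log₂(0.13) = 0.3826
−0.17·log₂(0.17) = 0.4346
−0.10·log₂(0.10) = 0.3322
−0.22·log₂(0.22) = 0.4806
−0.22·log₂(0.22) = 0.4806
−0.07·log₂(0.07) = 0.2686
−0.09·log₂(0.09) = 0.3127
Sum ≈ 2.6918 → 2.692 bits.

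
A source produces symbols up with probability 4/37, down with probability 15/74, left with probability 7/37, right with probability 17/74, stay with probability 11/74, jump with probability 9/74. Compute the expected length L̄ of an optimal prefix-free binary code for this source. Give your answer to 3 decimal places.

2.568 bits/symbol

Repeatedly combine the two least-probable nodes; the expected code length is the sum of the merged weights.
merge 4/37 + 9/74 → 17/74
merge 11/74 + 7/37 → 25/74
merge 15/74 + 17/74 → 16/37
merge 17/74 + 25/74 → 21/37
merge 16/37 + 21/37 → 1
L = 17/74 + 25/74 + 16/37 + 21/37 + 1 = 95/37 ≈ 2.568 bits/symbol.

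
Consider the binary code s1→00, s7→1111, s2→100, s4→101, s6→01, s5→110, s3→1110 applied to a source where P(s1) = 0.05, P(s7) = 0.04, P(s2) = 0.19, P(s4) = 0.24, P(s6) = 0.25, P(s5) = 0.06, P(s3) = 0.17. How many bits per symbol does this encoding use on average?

2.91 bits/symbol

L̄ = Σ pᵢ·ℓᵢ = 0.05·2 + 0.04·4 + 0.19·3 + 0.24·3 + 0.25·2 + 0.06·3 + 0.17·4 = 2.91 bits/symbol.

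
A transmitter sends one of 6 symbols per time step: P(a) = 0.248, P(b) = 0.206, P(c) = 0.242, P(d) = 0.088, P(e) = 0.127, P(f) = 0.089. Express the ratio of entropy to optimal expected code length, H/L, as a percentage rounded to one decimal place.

Entropy H = −Σ p log₂ p ≈ 2.4610 bits.
Huffman merges: 11/125+89/1000→177/1000; 127/1000+177/1000→38/125; 103/500+121/500→56/125; 31/125+38/125→69/125; 56/125+69/125→1. L = 2481/1000 ≈ 2.4810.
Efficiency = H/L = 2.4610/2.4810 = 99.2%.

99.2%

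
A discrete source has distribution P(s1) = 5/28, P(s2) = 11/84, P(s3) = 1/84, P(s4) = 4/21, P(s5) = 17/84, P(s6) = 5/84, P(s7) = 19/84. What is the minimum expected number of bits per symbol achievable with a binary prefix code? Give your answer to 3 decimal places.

2.643 bits/symbol

Repeatedly combine the two least-probable nodes; the expected code length is the sum of the merged weights.
merge 1/84 + 5/84 → 1/14
merge 1/14 + 11/84 → 17/84
merge 5/28 + 4/21 → 31/84
merge 17/84 + 17/84 → 17/42
merge 19/84 + 31/84 → 25/42
merge 17/42 + 25/42 → 1
L = 1/14 + 17/84 + 31/84 + 17/42 + 25/42 + 1 = 37/14 ≈ 2.643 bits/symbol.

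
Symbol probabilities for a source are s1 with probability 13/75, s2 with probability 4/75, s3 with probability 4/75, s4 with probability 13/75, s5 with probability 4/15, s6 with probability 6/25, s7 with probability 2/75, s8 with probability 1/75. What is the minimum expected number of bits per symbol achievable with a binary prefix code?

2.6 bits/symbol

Repeatedly combine the two least-probable nodes; the expected code length is the sum of the merged weights.
merge 1/75 + 2/75 → 1/25
merge 1/25 + 4/75 → 7/75
merge 4/75 + 7/75 → 11/75
merge 11/75 + 13/75 → 8/25
merge 13/75 + 6/25 → 31/75
merge 4/15 + 8/25 → 44/75
merge 31/75 + 44/75 → 1
L = 1/25 + 7/75 + 11/75 + 8/25 + 31/75 + 44/75 + 1 = 13/5 = 2.6 bits/symbol.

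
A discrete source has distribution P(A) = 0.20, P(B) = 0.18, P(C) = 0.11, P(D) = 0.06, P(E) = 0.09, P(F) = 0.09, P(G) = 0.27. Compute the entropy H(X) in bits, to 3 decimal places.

2.639 bits

H = −Σ pᵢ log₂ pᵢ.
−0.20·log₂(0.20) = 0.4644
−0.18·log₂(0.18) = 0.4453
−0.11·log₂(0.11) = 0.3503
−0.06·log₂(0.06) = 0.2435
−0.09·log₂(0.09) = 0.3127
−0.09·log₂(0.09) = 0.3127
−0.27·log₂(0.27) = 0.5100
Sum ≈ 2.6388 → 2.639 bits.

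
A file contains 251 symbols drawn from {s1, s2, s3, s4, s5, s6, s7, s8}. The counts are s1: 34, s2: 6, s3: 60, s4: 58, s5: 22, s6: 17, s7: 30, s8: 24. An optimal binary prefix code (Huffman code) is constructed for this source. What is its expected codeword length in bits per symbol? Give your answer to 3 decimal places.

2.801 bits/symbol

Probabilities are the counts divided by 251.
Repeatedly combine the two least-probable nodes; the expected code length is the sum of the merged weights.
merge 6/251 + 17/251 → 23/251
merge 22/251 + 23/251 → 45/251
merge 24/251 + 30/251 → 54/251
merge 34/251 + 45/251 → 79/251
merge 54/251 + 58/251 → 112/251
merge 60/251 + 79/251 → 139/251
merge 112/251 + 139/251 → 1
L = 23/251 + 45/251 + 54/251 + 79/251 + 112/251 + 139/251 + 1 = 703/251 ≈ 2.801 bits/symbol.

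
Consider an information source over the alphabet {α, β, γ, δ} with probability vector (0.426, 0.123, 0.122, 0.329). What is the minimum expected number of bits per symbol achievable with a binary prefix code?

1.819 bits/symbol

Repeatedly combine the two least-probable nodes; the expected code length is the sum of the merged weights.
merge 61/500 + 123/1000 → 49/200
merge 49/200 + 329/1000 → 287/500
merge 213/500 + 287/500 → 1
L = 49/200 + 287/500 + 1 = 1819/1000 = 1.819 bits/symbol.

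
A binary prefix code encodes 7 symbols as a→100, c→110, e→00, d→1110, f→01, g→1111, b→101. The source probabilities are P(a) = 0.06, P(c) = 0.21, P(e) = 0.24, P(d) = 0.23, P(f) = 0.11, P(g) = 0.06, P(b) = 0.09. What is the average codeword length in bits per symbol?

2.94 bits/symbol

L̄ = Σ pᵢ·ℓᵢ = 0.06·3 + 0.21·3 + 0.24·2 + 0.23·4 + 0.11·2 + 0.06·4 + 0.09·3 = 2.94 bits/symbol.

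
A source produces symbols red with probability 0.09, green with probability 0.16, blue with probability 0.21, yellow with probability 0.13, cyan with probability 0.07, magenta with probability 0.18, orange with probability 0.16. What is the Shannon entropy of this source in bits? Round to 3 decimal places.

H = −Σ pᵢ log₂ pᵢ.
−0.09·log₂(0.09) = 0.3127
−0.16·log₂(0.16) = 0.4230
−0.21·log₂(0.21) = 0.4728
−0.13·log₂(0.13) = 0.3826
−0.07·log₂(0.07) = 0.2686
−0.18·log₂(0.18) = 0.4453
−0.16·log₂(0.16) = 0.4230
Sum ≈ 2.7280 → 2.728 bits.

2.728 bits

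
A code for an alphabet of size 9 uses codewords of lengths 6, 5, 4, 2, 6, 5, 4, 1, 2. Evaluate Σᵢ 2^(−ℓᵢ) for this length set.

With common denominator 2^6 = 64: Σ 2^(−ℓᵢ) = 1/64 + 2/64 + 4/64 + 16/64 + 1/64 + 2/64 + 4/64 + 32/64 + 16/64 = 78/64 = 1.21875.

1.21875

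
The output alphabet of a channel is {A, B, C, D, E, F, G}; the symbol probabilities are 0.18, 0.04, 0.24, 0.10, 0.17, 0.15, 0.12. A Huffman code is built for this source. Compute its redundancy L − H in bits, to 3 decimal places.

Entropy H = −Σ p log₂ p ≈ 2.6696 bits.
Huffman merges: 1/25+1/10→7/50; 3/25+7/50→13/50; 3/20+17/100→8/25; 9/50+6/25→21/50; 13/50+8/25→29/50; 21/50+29/50→1. L = 68/25 ≈ 2.7200.
L − H = 2.7200 − 2.6696 = 0.050 bits.

0.050 bits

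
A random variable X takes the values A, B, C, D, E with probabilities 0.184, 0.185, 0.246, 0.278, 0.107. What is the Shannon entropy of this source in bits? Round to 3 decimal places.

2.256 bits

H = −Σ pᵢ log₂ pᵢ.
−0.184·log₂(0.184) = 0.4494
−0.185·log₂(0.185) = 0.4504
−0.246·log₂(0.246) = 0.4977
−0.278·log₂(0.278) = 0.5134
−0.107·log₂(0.107) = 0.3450
Sum ≈ 2.2559 → 2.256 bits.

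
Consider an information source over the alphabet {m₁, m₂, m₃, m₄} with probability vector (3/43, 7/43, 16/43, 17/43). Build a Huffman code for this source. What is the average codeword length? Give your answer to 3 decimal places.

1.837 bits/symbol

Repeatedly combine the two least-probable nodes; the expected code length is the sum of the merged weights.
merge 3/43 + 7/43 → 10/43
merge 10/43 + 16/43 → 26/43
merge 17/43 + 26/43 → 1
L = 10/43 + 26/43 + 1 = 79/43 ≈ 1.837 bits/symbol.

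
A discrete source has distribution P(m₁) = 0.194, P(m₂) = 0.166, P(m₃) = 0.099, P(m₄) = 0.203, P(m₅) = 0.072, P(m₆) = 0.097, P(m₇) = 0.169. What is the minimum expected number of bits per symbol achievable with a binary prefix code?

Repeatedly combine the two least-probable nodes; the expected code length is the sum of the merged weights.
merge 9/125 + 97/1000 → 169/1000
merge 99/1000 + 83/500 → 53/200
merge 169/1000 + 169/1000 → 169/500
merge 97/500 + 203/1000 → 397/1000
merge 53/200 + 169/500 → 603/1000
merge 397/1000 + 603/1000 → 1
L = 169/1000 + 53/200 + 169/500 + 397/1000 + 603/1000 + 1 = 693/250 = 2.772 bits/symbol.

2.772 bits/symbol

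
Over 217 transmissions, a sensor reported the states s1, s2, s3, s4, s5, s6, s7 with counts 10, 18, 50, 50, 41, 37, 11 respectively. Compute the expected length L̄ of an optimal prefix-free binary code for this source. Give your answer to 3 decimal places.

2.627 bits/symbol

Probabilities are the counts divided by 217.
Repeatedly combine the two least-probable nodes; the expected code length is the sum of the merged weights.
merge 10/217 + 11/217 → 3/31
merge 18/217 + 3/31 → 39/217
merge 37/217 + 39/217 → 76/217
merge 41/217 + 50/217 → 13/31
merge 50/217 + 76/217 → 18/31
merge 13/31 + 18/31 → 1
L = 3/31 + 39/217 + 76/217 + 13/31 + 18/31 + 1 = 570/217 ≈ 2.627 bits/symbol.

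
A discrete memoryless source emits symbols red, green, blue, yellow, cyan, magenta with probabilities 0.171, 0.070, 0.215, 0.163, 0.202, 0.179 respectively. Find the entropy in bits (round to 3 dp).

2.518 bits

H = −Σ pᵢ log₂ pᵢ.
−0.171·log₂(0.171) = 0.4357
−0.070·log₂(0.070) = 0.2686
−0.215·log₂(0.215) = 0.4768
−0.163·log₂(0.163) = 0.4266
−0.202·log₂(0.202) = 0.4661
−0.179·log₂(0.179) = 0.4443
Sum ≈ 2.5180 → 2.518 bits.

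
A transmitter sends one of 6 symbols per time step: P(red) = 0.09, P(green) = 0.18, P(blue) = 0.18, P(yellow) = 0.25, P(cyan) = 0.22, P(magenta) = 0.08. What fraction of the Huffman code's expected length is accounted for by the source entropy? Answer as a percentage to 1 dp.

98.2%

Entropy H = −Σ p log₂ p ≈ 2.4754 bits.
Huffman merges: 2/25+9/100→17/100; 17/100+9/50→7/20; 9/50+11/50→2/5; 1/4+7/20→3/5; 2/5+3/5→1. L = 63/25 ≈ 2.5200.
Efficiency = H/L = 2.4754/2.5200 = 98.2%.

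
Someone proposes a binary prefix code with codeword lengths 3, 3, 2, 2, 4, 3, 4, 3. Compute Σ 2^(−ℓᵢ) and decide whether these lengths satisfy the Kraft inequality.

With common denominator 2^4 = 16: Σ 2^(−ℓᵢ) = 2/16 + 2/16 + 4/16 + 4/16 + 1/16 + 2/16 + 1/16 + 2/16 = 18/16 = 1.125.
Kraft's inequality requires Σ ≤ 1; here Σ = 1.125 > 1, so no such prefix code exists.

1.125; no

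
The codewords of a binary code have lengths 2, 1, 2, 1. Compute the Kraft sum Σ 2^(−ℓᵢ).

1.5

With common denominator 2^2 = 4: Σ 2^(−ℓᵢ) = 1/4 + 2/4 + 1/4 + 2/4 = 6/4 = 1.5.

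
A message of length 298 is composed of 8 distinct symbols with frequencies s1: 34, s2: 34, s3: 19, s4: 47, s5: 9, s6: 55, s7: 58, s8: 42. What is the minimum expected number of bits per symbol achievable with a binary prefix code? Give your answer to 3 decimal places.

2.899 bits/symbol

Probabilities are the counts divided by 298.
Repeatedly combine the two least-probable nodes; the expected code length is the sum of the merged weights.
merge 9/298 + 19/298 → 14/149
merge 14/149 + 17/149 → 31/149
merge 17/149 + 21/149 → 38/149
merge 47/298 + 55/298 → 51/149
merge 29/149 + 31/149 → 60/149
merge 38/149 + 51/149 → 89/149
merge 60/149 + 89/149 → 1
L = 14/149 + 31/149 + 38/149 + 51/149 + 60/149 + 89/149 + 1 = 432/149 ≈ 2.899 bits/symbol.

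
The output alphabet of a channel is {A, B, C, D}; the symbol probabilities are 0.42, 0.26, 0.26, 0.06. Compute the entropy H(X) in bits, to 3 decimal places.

H = −Σ pᵢ log₂ pᵢ.
−0.42·log₂(0.42) = 0.5256
−0.26·log₂(0.26) = 0.5053
−0.26·log₂(0.26) = 0.5053
−0.06·log₂(0.06) = 0.2435
Sum ≈ 1.7798 → 1.780 bits.

1.780 bits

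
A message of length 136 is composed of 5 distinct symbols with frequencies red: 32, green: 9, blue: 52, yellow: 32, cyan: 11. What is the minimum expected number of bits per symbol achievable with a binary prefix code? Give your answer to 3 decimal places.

2.147 bits/symbol

Probabilities are the counts divided by 136.
Repeatedly combine the two least-probable nodes; the expected code length is the sum of the merged weights.
merge 9/136 + 11/136 → 5/34
merge 5/34 + 4/17 → 13/34
merge 4/17 + 13/34 → 21/34
merge 13/34 + 21/34 → 1
L = 5/34 + 13/34 + 21/34 + 1 = 73/34 ≈ 2.147 bits/symbol.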